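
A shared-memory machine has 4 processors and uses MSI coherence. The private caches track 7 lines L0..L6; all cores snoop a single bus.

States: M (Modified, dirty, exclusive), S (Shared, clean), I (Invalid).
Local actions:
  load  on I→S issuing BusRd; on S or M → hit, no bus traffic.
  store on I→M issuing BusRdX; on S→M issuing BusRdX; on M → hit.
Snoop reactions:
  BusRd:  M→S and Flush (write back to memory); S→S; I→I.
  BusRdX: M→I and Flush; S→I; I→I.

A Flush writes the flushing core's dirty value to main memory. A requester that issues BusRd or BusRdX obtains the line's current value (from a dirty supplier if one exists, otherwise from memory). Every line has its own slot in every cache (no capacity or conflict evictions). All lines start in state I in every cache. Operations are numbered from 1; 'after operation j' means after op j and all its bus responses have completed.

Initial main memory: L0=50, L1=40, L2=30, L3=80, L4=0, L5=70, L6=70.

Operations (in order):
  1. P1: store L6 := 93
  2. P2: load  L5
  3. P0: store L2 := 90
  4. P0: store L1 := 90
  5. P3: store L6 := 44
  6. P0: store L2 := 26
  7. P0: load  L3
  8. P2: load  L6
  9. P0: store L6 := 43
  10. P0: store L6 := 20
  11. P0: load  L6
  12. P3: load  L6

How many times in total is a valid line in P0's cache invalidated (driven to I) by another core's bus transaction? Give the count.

1. P1: store L6 := 93  bus=[BusRdX]  L6: P0=I P1=M P2=I P3=I  mem[L6]=70
2. P2: load  L5  bus=[BusRd]  L5: P0=I P1=I P2=S P3=I  mem[L5]=70
3. P0: store L2 := 90  bus=[BusRdX]  L2: P0=M P1=I P2=I P3=I  mem[L2]=30
4. P0: store L1 := 90  bus=[BusRdX]  L1: P0=M P1=I P2=I P3=I  mem[L1]=40
5. P3: store L6 := 44  bus=[BusRdX,Flush]  L6: P0=I P1=I P2=I P3=M  mem[L6]=93
6. P0: store L2 := 26  bus=[-]  L2: P0=M P1=I P2=I P3=I  mem[L2]=30
7. P0: load  L3  bus=[BusRd]  L3: P0=S P1=I P2=I P3=I  mem[L3]=80
8. P2: load  L6  bus=[BusRd,Flush]  L6: P0=I P1=I P2=S P3=S  mem[L6]=44
9. P0: store L6 := 43  bus=[BusRdX]  L6: P0=M P1=I P2=I P3=I  mem[L6]=44
10. P0: store L6 := 20  bus=[-]  L6: P0=M P1=I P2=I P3=I  mem[L6]=44
11. P0: load  L6  bus=[-]  L6: P0=M P1=I P2=I P3=I  mem[L6]=44
12. P3: load  L6  bus=[BusRd,Flush]  L6: P0=S P1=I P2=I P3=S  mem[L6]=20

invalidations = 0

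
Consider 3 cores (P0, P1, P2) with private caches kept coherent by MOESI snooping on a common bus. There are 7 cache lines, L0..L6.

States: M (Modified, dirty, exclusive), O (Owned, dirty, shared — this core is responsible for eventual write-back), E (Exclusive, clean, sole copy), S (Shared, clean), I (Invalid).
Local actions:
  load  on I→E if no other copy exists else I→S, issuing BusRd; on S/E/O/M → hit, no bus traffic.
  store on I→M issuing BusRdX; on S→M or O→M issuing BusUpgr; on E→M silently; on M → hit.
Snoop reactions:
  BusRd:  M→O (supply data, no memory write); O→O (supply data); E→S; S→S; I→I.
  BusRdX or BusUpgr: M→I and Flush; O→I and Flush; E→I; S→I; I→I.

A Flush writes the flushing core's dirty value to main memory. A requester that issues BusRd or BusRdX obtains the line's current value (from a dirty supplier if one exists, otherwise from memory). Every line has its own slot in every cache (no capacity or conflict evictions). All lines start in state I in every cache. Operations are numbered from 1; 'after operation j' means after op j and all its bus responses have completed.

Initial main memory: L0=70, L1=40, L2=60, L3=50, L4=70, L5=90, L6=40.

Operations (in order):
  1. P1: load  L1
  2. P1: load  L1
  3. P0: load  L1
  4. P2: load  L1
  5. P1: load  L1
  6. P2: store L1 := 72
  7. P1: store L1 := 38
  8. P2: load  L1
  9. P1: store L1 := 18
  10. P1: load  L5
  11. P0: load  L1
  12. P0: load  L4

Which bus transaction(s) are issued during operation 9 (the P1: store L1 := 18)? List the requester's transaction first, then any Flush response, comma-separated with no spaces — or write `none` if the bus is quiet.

[1] P1: load  L1 | P0:I, P1:E(40), P2:I | bus: BusRd
[2] P1: load  L1 | P0:I, P1:E(40), P2:I | bus: none
[3] P0: load  L1 | P0:S(40), P1:S(40), P2:I | bus: BusRd
[4] P2: load  L1 | P0:S(40), P1:S(40), P2:S(40) | bus: BusRd
[5] P1: load  L1 | P0:S(40), P1:S(40), P2:S(40) | bus: none
[6] P2: store L1 := 72 | P0:I, P1:I, P2:M(72) | bus: BusUpgr
[7] P1: store L1 := 38 | P0:I, P1:M(38), P2:I | bus: BusRdX,Flush
[8] P2: load  L1 | P0:I, P1:O(38), P2:S(38) | bus: BusRd
[9] P1: store L1 := 18 | P0:I, P1:M(18), P2:I | bus: BusUpgr
[10] P1: load  L5 | P0:I, P1:E(90), P2:I | bus: BusRd
[11] P0: load  L1 | P0:S(18), P1:O(18), P2:I | bus: BusRd
[12] P0: load  L4 | P0:E(70), P1:I, P2:I | bus: BusRd

bus = BusUpgr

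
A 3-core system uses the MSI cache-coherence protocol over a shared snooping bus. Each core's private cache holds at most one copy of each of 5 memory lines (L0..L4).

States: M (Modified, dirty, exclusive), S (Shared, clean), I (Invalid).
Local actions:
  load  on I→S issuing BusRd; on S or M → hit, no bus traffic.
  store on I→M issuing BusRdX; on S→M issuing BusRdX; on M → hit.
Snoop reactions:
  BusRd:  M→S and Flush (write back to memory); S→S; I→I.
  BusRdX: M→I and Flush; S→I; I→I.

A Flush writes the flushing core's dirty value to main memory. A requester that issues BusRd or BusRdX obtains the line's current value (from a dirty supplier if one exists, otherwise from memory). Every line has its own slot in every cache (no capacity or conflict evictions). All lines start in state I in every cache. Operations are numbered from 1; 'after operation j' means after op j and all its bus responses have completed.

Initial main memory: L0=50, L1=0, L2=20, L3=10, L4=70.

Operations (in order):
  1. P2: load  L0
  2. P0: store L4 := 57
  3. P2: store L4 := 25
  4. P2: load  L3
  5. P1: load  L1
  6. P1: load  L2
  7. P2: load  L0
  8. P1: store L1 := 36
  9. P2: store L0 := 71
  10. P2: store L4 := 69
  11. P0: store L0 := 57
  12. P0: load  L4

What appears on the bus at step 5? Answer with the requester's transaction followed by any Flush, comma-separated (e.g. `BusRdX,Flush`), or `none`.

1. P2: load  L0  bus=[BusRd]  L0: P0=I P1=I P2=S  mem[L0]=50
2. P0: store L4 := 57  bus=[BusRdX]  L4: P0=M P1=I P2=I  mem[L4]=70
3. P2: store L4 := 25  bus=[BusRdX,Flush]  L4: P0=I P1=I P2=M  mem[L4]=57
4. P2: load  L3  bus=[BusRd]  L3: P0=I P1=I P2=S  mem[L3]=10
5. P1: load  L1  bus=[BusRd]  L1: P0=I P1=S P2=I  mem[L1]=0
6. P1: load  L2  bus=[BusRd]  L2: P0=I P1=S P2=I  mem[L2]=20
7. P2: load  L0  bus=[-]  L0: P0=I P1=I P2=S  mem[L0]=50
8. P1: store L1 := 36  bus=[BusRdX]  L1: P0=I P1=M P2=I  mem[L1]=0
9. P2: store L0 := 71  bus=[BusRdX]  L0: P0=I P1=I P2=M  mem[L0]=50
10. P2: store L4 := 69  bus=[-]  L4: P0=I P1=I P2=M  mem[L4]=57
11. P0: store L0 := 57  bus=[BusRdX,Flush]  L0: P0=M P1=I P2=I  mem[L0]=71
12. P0: load  L4  bus=[BusRd,Flush]  L4: P0=S P1=I P2=S  mem[L4]=69

bus = BusRd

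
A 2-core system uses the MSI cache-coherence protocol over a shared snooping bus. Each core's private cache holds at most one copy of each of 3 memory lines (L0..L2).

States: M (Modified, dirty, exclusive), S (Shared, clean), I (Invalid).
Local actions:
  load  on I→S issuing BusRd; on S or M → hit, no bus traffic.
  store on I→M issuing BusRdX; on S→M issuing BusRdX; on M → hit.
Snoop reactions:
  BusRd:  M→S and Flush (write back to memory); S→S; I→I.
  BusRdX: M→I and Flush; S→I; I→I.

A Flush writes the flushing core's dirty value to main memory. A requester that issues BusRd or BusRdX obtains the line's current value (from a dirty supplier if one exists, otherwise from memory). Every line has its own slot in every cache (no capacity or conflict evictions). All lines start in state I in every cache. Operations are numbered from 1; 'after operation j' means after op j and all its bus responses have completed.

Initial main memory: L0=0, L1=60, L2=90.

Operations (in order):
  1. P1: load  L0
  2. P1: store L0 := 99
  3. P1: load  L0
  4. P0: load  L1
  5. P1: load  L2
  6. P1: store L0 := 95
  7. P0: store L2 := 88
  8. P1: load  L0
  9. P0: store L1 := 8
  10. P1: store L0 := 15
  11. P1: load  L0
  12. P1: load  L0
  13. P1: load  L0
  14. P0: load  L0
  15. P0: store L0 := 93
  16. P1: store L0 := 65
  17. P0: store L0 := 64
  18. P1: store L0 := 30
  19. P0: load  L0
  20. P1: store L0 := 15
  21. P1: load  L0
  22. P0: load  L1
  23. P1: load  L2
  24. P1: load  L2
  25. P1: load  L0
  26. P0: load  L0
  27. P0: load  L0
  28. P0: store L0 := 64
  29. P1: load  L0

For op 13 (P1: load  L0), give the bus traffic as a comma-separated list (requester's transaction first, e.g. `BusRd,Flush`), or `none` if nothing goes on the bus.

bus = none

step 1: P1: load  L0  ⟶  IS  (L0)  txn=BusRd  M[L0]=0
step 2: P1: store L0 := 99  ⟶  IM  (L0)  txn=BusRdX  M[L0]=0
step 3: P1: load  L0  ⟶  IM  (L0)  txn=∅  M[L0]=0
step 4: P0: load  L1  ⟶  SI  (L1)  txn=BusRd  M[L1]=60
step 5: P1: load  L2  ⟶  IS  (L2)  txn=BusRd  M[L2]=90
step 6: P1: store L0 := 95  ⟶  IM  (L0)  txn=∅  M[L0]=0
step 7: P0: store L2 := 88  ⟶  MI  (L2)  txn=BusRdX  M[L2]=90
step 8: P1: load  L0  ⟶  IM  (L0)  txn=∅  M[L0]=0
step 9: P0: store L1 := 8  ⟶  MI  (L1)  txn=BusRdX  M[L1]=60
step 10: P1: store L0 := 15  ⟶  IM  (L0)  txn=∅  M[L0]=0
step 11: P1: load  L0  ⟶  IM  (L0)  txn=∅  M[L0]=0
step 12: P1: load  L0  ⟶  IM  (L0)  txn=∅  M[L0]=0
step 13: P1: load  L0  ⟶  IM  (L0)  txn=∅  M[L0]=0
step 14: P0: load  L0  ⟶  SS  (L0)  txn=BusRd+Flush  M[L0]=15
step 15: P0: store L0 := 93  ⟶  MI  (L0)  txn=BusRdX  M[L0]=15
step 16: P1: store L0 := 65  ⟶  IM  (L0)  txn=BusRdX+Flush  M[L0]=93
step 17: P0: store L0 := 64  ⟶  MI  (L0)  txn=BusRdX+Flush  M[L0]=65
step 18: P1: store L0 := 30  ⟶  IM  (L0)  txn=BusRdX+Flush  M[L0]=64
step 19: P0: load  L0  ⟶  SS  (L0)  txn=BusRd+Flush  M[L0]=30
step 20: P1: store L0 := 15  ⟶  IM  (L0)  txn=BusRdX  M[L0]=30
step 21: P1: load  L0  ⟶  IM  (L0)  txn=∅  M[L0]=30
step 22: P0: load  L1  ⟶  MI  (L1)  txn=∅  M[L1]=60
step 23: P1: load  L2  ⟶  SS  (L2)  txn=BusRd+Flush  M[L2]=88
step 24: P1: load  L2  ⟶  SS  (L2)  txn=∅  M[L2]=88
step 25: P1: load  L0  ⟶  IM  (L0)  txn=∅  M[L0]=30
step 26: P0: load  L0  ⟶  SS  (L0)  txn=BusRd+Flush  M[L0]=15
step 27: P0: load  L0  ⟶  SS  (L0)  txn=∅  M[L0]=15
step 28: P0: store L0 := 64  ⟶  MI  (L0)  txn=BusRdX  M[L0]=15
step 29: P1: load  L0  ⟶  SS  (L0)  txn=BusRd+Flush  M[L0]=64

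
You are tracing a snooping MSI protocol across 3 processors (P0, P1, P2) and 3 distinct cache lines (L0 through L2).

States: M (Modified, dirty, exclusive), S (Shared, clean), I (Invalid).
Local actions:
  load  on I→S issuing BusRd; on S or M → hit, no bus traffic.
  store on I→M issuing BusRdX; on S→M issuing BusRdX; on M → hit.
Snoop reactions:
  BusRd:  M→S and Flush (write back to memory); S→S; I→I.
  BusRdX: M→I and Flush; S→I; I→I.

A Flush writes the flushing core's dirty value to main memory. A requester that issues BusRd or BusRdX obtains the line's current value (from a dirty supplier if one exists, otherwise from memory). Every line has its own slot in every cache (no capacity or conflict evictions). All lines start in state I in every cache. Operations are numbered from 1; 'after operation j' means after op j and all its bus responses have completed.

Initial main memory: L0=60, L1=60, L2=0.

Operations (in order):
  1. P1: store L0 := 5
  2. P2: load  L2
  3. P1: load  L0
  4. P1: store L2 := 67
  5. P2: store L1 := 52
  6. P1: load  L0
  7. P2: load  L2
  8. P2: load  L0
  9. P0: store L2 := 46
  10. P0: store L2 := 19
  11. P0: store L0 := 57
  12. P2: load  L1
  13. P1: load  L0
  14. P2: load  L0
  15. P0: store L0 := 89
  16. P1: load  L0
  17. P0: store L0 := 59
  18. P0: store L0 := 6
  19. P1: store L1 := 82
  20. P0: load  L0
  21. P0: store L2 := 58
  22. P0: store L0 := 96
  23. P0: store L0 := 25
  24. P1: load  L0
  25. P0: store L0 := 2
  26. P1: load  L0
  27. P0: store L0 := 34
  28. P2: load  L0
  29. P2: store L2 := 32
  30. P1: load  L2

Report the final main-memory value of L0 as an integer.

step 1: P1: store L0 := 5  ⟶  IMI  (L0)  txn=BusRdX  M[L0]=60
step 2: P2: load  L2  ⟶  IIS  (L2)  txn=BusRd  M[L2]=0
step 3: P1: load  L0  ⟶  IMI  (L0)  txn=∅  M[L0]=60
step 4: P1: store L2 := 67  ⟶  IMI  (L2)  txn=BusRdX  M[L2]=0
step 5: P2: store L1 := 52  ⟶  IIM  (L1)  txn=BusRdX  M[L1]=60
step 6: P1: load  L0  ⟶  IMI  (L0)  txn=∅  M[L0]=60
step 7: P2: load  L2  ⟶  ISS  (L2)  txn=BusRd+Flush  M[L2]=67
step 8: P2: load  L0  ⟶  ISS  (L0)  txn=BusRd+Flush  M[L0]=5
step 9: P0: store L2 := 46  ⟶  MII  (L2)  txn=BusRdX  M[L2]=67
step 10: P0: store L2 := 19  ⟶  MII  (L2)  txn=∅  M[L2]=67
step 11: P0: store L0 := 57  ⟶  MII  (L0)  txn=BusRdX  M[L0]=5
step 12: P2: load  L1  ⟶  IIM  (L1)  txn=∅  M[L1]=60
step 13: P1: load  L0  ⟶  SSI  (L0)  txn=BusRd+Flush  M[L0]=57
step 14: P2: load  L0  ⟶  SSS  (L0)  txn=BusRd  M[L0]=57
step 15: P0: store L0 := 89  ⟶  MII  (L0)  txn=BusRdX  M[L0]=57
step 16: P1: load  L0  ⟶  SSI  (L0)  txn=BusRd+Flush  M[L0]=89
step 17: P0: store L0 := 59  ⟶  MII  (L0)  txn=BusRdX  M[L0]=89
step 18: P0: store L0 := 6  ⟶  MII  (L0)  txn=∅  M[L0]=89
step 19: P1: store L1 := 82  ⟶  IMI  (L1)  txn=BusRdX+Flush  M[L1]=52
step 20: P0: load  L0  ⟶  MII  (L0)  txn=∅  M[L0]=89
step 21: P0: store L2 := 58  ⟶  MII  (L2)  txn=∅  M[L2]=67
step 22: P0: store L0 := 96  ⟶  MII  (L0)  txn=∅  M[L0]=89
step 23: P0: store L0 := 25  ⟶  MII  (L0)  txn=∅  M[L0]=89
step 24: P1: load  L0  ⟶  SSI  (L0)  txn=BusRd+Flush  M[L0]=25
step 25: P0: store L0 := 2  ⟶  MII  (L0)  txn=BusRdX  M[L0]=25
step 26: P1: load  L0  ⟶  SSI  (L0)  txn=BusRd+Flush  M[L0]=2
step 27: P0: store L0 := 34  ⟶  MII  (L0)  txn=BusRdX  M[L0]=2
step 28: P2: load  L0  ⟶  SIS  (L0)  txn=BusRd+Flush  M[L0]=34
step 29: P2: store L2 := 32  ⟶  IIM  (L2)  txn=BusRdX+Flush  M[L2]=58
step 30: P1: load  L2  ⟶  ISS  (L2)  txn=BusRd+Flush  M[L2]=32

memory[L0] = 34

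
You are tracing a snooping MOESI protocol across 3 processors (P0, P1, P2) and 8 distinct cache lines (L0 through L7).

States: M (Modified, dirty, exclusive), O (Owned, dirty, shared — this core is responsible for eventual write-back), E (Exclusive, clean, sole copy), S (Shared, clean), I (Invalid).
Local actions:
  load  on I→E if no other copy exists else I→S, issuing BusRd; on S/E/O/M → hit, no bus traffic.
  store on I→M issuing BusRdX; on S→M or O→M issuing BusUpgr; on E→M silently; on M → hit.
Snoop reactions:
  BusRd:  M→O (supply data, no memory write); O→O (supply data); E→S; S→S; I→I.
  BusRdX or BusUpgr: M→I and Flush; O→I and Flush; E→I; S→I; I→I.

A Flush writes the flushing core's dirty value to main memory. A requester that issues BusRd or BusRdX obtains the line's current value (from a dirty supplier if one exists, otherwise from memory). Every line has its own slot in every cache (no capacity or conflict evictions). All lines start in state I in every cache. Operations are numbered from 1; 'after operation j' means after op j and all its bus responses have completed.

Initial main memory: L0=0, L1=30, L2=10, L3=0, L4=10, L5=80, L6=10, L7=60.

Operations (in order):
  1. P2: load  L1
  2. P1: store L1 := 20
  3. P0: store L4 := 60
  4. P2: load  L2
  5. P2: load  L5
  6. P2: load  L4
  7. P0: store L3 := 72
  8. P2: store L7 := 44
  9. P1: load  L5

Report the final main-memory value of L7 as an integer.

step 1: P2: load  L1  ⟶  IIE  (L1)  txn=BusRd  M[L1]=30
step 2: P1: store L1 := 20  ⟶  IMI  (L1)  txn=BusRdX  M[L1]=30
step 3: P0: store L4 := 60  ⟶  MII  (L4)  txn=BusRdX  M[L4]=10
step 4: P2: load  L2  ⟶  IIE  (L2)  txn=BusRd  M[L2]=10
step 5: P2: load  L5  ⟶  IIE  (L5)  txn=BusRd  M[L5]=80
step 6: P2: load  L4  ⟶  OIS  (L4)  txn=BusRd  M[L4]=10
step 7: P0: store L3 := 72  ⟶  MII  (L3)  txn=BusRdX  M[L3]=0
step 8: P2: store L7 := 44  ⟶  IIM  (L7)  txn=BusRdX  M[L7]=60
step 9: P1: load  L5  ⟶  ISS  (L5)  txn=BusRd  M[L5]=80

memory[L7] = 60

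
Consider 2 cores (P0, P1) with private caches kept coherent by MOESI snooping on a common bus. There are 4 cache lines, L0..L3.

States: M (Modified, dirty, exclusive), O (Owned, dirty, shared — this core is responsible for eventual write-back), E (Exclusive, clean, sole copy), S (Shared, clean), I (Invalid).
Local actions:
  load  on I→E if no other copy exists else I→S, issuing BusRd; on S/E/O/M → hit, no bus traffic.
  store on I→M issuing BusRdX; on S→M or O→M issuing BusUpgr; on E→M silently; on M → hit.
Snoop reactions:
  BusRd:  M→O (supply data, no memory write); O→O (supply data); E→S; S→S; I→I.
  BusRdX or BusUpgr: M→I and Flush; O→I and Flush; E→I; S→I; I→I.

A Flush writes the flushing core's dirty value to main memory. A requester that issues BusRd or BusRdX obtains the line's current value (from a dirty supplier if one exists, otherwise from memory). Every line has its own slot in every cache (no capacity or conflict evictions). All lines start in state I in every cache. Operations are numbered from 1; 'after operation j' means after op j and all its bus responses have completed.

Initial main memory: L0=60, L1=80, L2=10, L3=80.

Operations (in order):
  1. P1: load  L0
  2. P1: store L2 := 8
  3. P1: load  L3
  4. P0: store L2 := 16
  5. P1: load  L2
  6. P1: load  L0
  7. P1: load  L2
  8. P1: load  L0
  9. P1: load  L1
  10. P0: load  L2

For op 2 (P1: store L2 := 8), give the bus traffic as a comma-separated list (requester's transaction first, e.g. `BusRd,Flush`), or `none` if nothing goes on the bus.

1. P1: load  L0  bus=[BusRd]  L0: P0=I P1=E  mem[L0]=60
2. P1: store L2 := 8  bus=[BusRdX]  L2: P0=I P1=M  mem[L2]=10
3. P1: load  L3  bus=[BusRd]  L3: P0=I P1=E  mem[L3]=80
4. P0: store L2 := 16  bus=[BusRdX,Flush]  L2: P0=M P1=I  mem[L2]=8
5. P1: load  L2  bus=[BusRd]  L2: P0=O P1=S  mem[L2]=8
6. P1: load  L0  bus=[-]  L0: P0=I P1=E  mem[L0]=60
7. P1: load  L2  bus=[-]  L2: P0=O P1=S  mem[L2]=8
8. P1: load  L0  bus=[-]  L0: P0=I P1=E  mem[L0]=60
9. P1: load  L1  bus=[BusRd]  L1: P0=I P1=E  mem[L1]=80
10. P0: load  L2  bus=[-]  L2: P0=O P1=S  mem[L2]=8

bus = BusRdX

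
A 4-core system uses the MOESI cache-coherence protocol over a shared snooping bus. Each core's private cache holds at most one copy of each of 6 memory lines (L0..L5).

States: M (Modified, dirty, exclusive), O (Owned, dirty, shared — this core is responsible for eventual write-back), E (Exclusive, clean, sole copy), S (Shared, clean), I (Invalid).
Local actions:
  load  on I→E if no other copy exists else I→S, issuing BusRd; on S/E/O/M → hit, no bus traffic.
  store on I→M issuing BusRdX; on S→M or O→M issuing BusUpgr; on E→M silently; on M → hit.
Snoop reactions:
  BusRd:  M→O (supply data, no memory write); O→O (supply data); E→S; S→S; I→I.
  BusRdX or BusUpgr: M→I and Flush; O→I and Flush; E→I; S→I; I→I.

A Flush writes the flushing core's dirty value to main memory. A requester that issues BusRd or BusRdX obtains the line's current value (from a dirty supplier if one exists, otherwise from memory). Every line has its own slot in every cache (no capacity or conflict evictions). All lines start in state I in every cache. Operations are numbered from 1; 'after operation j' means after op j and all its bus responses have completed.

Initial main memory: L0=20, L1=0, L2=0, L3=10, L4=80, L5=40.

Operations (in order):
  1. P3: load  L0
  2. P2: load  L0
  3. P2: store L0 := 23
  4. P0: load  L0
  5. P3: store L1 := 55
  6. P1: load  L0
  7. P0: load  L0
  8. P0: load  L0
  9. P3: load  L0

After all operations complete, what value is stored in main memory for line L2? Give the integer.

1. P3: load  L0  bus=[BusRd]  L0: P0=I P1=I P2=I P3=E  mem[L0]=20
2. P2: load  L0  bus=[BusRd]  L0: P0=I P1=I P2=S P3=S  mem[L0]=20
3. P2: store L0 := 23  bus=[BusUpgr]  L0: P0=I P1=I P2=M P3=I  mem[L0]=20
4. P0: load  L0  bus=[BusRd]  L0: P0=S P1=I P2=O P3=I  mem[L0]=20
5. P3: store L1 := 55  bus=[BusRdX]  L1: P0=I P1=I P2=I P3=M  mem[L1]=0
6. P1: load  L0  bus=[BusRd]  L0: P0=S P1=S P2=O P3=I  mem[L0]=20
7. P0: load  L0  bus=[-]  L0: P0=S P1=S P2=O P3=I  mem[L0]=20
8. P0: load  L0  bus=[-]  L0: P0=S P1=S P2=O P3=I  mem[L0]=20
9. P3: load  L0  bus=[BusRd]  L0: P0=S P1=S P2=O P3=S  mem[L0]=20

memory[L2] = 0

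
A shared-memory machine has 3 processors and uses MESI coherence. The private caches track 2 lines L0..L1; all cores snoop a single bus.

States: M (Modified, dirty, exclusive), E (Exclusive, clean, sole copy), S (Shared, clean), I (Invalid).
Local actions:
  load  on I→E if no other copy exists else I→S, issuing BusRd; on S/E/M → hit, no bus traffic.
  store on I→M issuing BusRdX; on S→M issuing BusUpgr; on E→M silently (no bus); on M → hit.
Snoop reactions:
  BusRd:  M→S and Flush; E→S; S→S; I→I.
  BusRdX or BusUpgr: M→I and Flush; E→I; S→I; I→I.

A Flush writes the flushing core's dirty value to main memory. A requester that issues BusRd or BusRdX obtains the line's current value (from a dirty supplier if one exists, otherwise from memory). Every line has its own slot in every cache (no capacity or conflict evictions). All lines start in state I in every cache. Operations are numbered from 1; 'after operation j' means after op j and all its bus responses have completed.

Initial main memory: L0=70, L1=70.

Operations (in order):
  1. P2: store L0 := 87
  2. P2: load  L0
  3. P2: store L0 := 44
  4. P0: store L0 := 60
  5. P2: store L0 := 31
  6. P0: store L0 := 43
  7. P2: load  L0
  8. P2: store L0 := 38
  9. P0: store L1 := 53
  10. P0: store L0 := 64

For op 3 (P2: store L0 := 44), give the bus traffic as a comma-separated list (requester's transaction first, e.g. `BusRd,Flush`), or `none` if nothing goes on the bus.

1. P2: store L0 := 87  bus=[BusRdX]  L0: P0=I P1=I P2=M  mem[L0]=70
2. P2: load  L0  bus=[-]  L0: P0=I P1=I P2=M  mem[L0]=70
3. P2: store L0 := 44  bus=[-]  L0: P0=I P1=I P2=M  mem[L0]=70
4. P0: store L0 := 60  bus=[BusRdX,Flush]  L0: P0=M P1=I P2=I  mem[L0]=44
5. P2: store L0 := 31  bus=[BusRdX,Flush]  L0: P0=I P1=I P2=M  mem[L0]=60
6. P0: store L0 := 43  bus=[BusRdX,Flush]  L0: P0=M P1=I P2=I  mem[L0]=31
7. P2: load  L0  bus=[BusRd,Flush]  L0: P0=S P1=I P2=S  mem[L0]=43
8. P2: store L0 := 38  bus=[BusUpgr]  L0: P0=I P1=I P2=M  mem[L0]=43
9. P0: store L1 := 53  bus=[BusRdX]  L1: P0=M P1=I P2=I  mem[L1]=70
10. P0: store L0 := 64  bus=[BusRdX,Flush]  L0: P0=M P1=I P2=I  mem[L0]=38

bus = none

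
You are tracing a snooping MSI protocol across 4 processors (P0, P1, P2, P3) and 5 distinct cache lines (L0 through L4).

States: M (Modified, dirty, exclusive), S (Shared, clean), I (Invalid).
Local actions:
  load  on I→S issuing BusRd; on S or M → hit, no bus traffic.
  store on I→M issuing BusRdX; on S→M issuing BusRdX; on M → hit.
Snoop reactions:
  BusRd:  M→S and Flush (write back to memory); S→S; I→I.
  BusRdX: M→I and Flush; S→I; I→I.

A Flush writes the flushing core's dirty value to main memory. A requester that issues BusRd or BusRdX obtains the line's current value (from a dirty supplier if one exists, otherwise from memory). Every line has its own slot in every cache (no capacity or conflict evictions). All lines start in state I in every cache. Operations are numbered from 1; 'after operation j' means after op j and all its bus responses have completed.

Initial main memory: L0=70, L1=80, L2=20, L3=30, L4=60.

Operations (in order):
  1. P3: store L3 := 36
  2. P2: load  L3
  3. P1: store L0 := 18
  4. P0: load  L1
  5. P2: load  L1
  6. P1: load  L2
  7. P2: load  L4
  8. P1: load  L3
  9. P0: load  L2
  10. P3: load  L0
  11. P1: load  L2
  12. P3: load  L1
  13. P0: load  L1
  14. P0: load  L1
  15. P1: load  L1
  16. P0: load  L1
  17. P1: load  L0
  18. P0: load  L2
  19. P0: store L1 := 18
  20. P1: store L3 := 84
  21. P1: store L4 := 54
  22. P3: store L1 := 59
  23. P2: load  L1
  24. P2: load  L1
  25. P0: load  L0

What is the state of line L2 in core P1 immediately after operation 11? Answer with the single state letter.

state = S

[1] P3: store L3 := 36 | P0:I, P1:I, P2:I, P3:M(36) | bus: BusRdX
[2] P2: load  L3 | P0:I, P1:I, P2:S(36), P3:S(36) | bus: BusRd,Flush
[3] P1: store L0 := 18 | P0:I, P1:M(18), P2:I, P3:I | bus: BusRdX
[4] P0: load  L1 | P0:S(80), P1:I, P2:I, P3:I | bus: BusRd
[5] P2: load  L1 | P0:S(80), P1:I, P2:S(80), P3:I | bus: BusRd
[6] P1: load  L2 | P0:I, P1:S(20), P2:I, P3:I | bus: BusRd
[7] P2: load  L4 | P0:I, P1:I, P2:S(60), P3:I | bus: BusRd
[8] P1: load  L3 | P0:I, P1:S(36), P2:S(36), P3:S(36) | bus: BusRd
[9] P0: load  L2 | P0:S(20), P1:S(20), P2:I, P3:I | bus: BusRd
[10] P3: load  L0 | P0:I, P1:S(18), P2:I, P3:S(18) | bus: BusRd,Flush
[11] P1: load  L2 | P0:S(20), P1:S(20), P2:I, P3:I | bus: none
[12] P3: load  L1 | P0:S(80), P1:I, P2:S(80), P3:S(80) | bus: BusRd
[13] P0: load  L1 | P0:S(80), P1:I, P2:S(80), P3:S(80) | bus: none
[14] P0: load  L1 | P0:S(80), P1:I, P2:S(80), P3:S(80) | bus: none
[15] P1: load  L1 | P0:S(80), P1:S(80), P2:S(80), P3:S(80) | bus: BusRd
[16] P0: load  L1 | P0:S(80), P1:S(80), P2:S(80), P3:S(80) | bus: none
[17] P1: load  L0 | P0:I, P1:S(18), P2:I, P3:S(18) | bus: none
[18] P0: load  L2 | P0:S(20), P1:S(20), P2:I, P3:I | bus: none
[19] P0: store L1 := 18 | P0:M(18), P1:I, P2:I, P3:I | bus: BusRdX
[20] P1: store L3 := 84 | P0:I, P1:M(84), P2:I, P3:I | bus: BusRdX
[21] P1: store L4 := 54 | P0:I, P1:M(54), P2:I, P3:I | bus: BusRdX
[22] P3: store L1 := 59 | P0:I, P1:I, P2:I, P3:M(59) | bus: BusRdX,Flush
[23] P2: load  L1 | P0:I, P1:I, P2:S(59), P3:S(59) | bus: BusRd,Flush
[24] P2: load  L1 | P0:I, P1:I, P2:S(59), P3:S(59) | bus: none
[25] P0: load  L0 | P0:S(18), P1:S(18), P2:I, P3:S(18) | bus: BusRd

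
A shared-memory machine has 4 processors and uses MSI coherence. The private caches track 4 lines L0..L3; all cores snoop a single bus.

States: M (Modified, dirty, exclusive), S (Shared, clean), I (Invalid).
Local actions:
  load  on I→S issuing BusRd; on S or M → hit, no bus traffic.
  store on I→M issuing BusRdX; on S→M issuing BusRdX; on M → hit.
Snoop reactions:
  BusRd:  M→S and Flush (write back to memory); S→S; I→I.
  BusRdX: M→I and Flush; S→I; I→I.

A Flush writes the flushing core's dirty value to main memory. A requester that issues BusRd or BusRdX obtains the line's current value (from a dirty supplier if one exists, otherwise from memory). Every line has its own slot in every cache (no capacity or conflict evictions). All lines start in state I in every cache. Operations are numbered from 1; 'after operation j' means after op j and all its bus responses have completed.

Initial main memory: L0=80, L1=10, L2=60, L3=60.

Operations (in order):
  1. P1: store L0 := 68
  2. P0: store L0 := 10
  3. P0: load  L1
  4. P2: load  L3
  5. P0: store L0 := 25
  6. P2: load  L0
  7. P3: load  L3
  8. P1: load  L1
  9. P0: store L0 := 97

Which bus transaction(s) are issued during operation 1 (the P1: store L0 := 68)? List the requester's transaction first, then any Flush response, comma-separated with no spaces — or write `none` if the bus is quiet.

  op1 P1: store L0 := 68 → I/M/I/I on L0; bus BusRdX; mem=80
  op2 P0: store L0 := 10 → M/I/I/I on L0; bus BusRdX Flush; mem=68
  op3 P0: load  L1 → S/I/I/I on L1; bus BusRd; mem=10
  op4 P2: load  L3 → I/I/S/I on L3; bus BusRd; mem=60
  op5 P0: store L0 := 25 → M/I/I/I on L0; bus (none); mem=68
  op6 P2: load  L0 → S/I/S/I on L0; bus BusRd Flush; mem=25
  op7 P3: load  L3 → I/I/S/S on L3; bus BusRd; mem=60
  op8 P1: load  L1 → S/S/I/I on L1; bus BusRd; mem=10
  op9 P0: store L0 := 97 → M/I/I/I on L0; bus BusRdX; mem=25

bus = BusRdX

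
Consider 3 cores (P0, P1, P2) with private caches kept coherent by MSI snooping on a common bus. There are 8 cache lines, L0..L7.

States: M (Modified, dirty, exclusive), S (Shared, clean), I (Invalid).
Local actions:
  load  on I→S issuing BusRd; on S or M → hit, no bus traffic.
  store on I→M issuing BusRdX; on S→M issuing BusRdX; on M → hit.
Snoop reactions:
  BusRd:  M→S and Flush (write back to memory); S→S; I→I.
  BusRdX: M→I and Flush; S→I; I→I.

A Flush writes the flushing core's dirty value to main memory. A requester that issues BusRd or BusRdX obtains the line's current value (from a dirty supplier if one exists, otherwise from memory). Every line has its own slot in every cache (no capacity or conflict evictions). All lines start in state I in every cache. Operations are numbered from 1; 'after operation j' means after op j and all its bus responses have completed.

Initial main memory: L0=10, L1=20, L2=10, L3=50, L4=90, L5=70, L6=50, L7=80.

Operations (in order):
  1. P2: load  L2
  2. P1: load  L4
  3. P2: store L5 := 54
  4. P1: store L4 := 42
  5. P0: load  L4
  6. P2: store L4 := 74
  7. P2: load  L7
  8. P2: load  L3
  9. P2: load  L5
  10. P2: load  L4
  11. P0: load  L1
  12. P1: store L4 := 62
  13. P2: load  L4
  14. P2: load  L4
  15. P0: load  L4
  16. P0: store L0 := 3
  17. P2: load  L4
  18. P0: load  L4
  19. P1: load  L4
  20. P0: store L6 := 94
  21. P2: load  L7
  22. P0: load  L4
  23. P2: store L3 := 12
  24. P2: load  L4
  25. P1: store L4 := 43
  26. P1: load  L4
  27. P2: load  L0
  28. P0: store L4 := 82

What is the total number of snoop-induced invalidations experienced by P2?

1. P2: load  L2  bus=[BusRd]  L2: P0=I P1=I P2=S  mem[L2]=10
2. P1: load  L4  bus=[BusRd]  L4: P0=I P1=S P2=I  mem[L4]=90
3. P2: store L5 := 54  bus=[BusRdX]  L5: P0=I P1=I P2=M  mem[L5]=70
4. P1: store L4 := 42  bus=[BusRdX]  L4: P0=I P1=M P2=I  mem[L4]=90
5. P0: load  L4  bus=[BusRd,Flush]  L4: P0=S P1=S P2=I  mem[L4]=42
6. P2: store L4 := 74  bus=[BusRdX]  L4: P0=I P1=I P2=M  mem[L4]=42
7. P2: load  L7  bus=[BusRd]  L7: P0=I P1=I P2=S  mem[L7]=80
8. P2: load  L3  bus=[BusRd]  L3: P0=I P1=I P2=S  mem[L3]=50
9. P2: load  L5  bus=[-]  L5: P0=I P1=I P2=M  mem[L5]=70
10. P2: load  L4  bus=[-]  L4: P0=I P1=I P2=M  mem[L4]=42
11. P0: load  L1  bus=[BusRd]  L1: P0=S P1=I P2=I  mem[L1]=20
12. P1: store L4 := 62  bus=[BusRdX,Flush]  L4: P0=I P1=M P2=I  mem[L4]=74
13. P2: load  L4  bus=[BusRd,Flush]  L4: P0=I P1=S P2=S  mem[L4]=62
14. P2: load  L4  bus=[-]  L4: P0=I P1=S P2=S  mem[L4]=62
15. P0: load  L4  bus=[BusRd]  L4: P0=S P1=S P2=S  mem[L4]=62
16. P0: store L0 := 3  bus=[BusRdX]  L0: P0=M P1=I P2=I  mem[L0]=10
17. P2: load  L4  bus=[-]  L4: P0=S P1=S P2=S  mem[L4]=62
18. P0: load  L4  bus=[-]  L4: P0=S P1=S P2=S  mem[L4]=62
19. P1: load  L4  bus=[-]  L4: P0=S P1=S P2=S  mem[L4]=62
20. P0: store L6 := 94  bus=[BusRdX]  L6: P0=M P1=I P2=I  mem[L6]=50
21. P2: load  L7  bus=[-]  L7: P0=I P1=I P2=S  mem[L7]=80
22. P0: load  L4  bus=[-]  L4: P0=S P1=S P2=S  mem[L4]=62
23. P2: store L3 := 12  bus=[BusRdX]  L3: P0=I P1=I P2=M  mem[L3]=50
24. P2: load  L4  bus=[-]  L4: P0=S P1=S P2=S  mem[L4]=62
25. P1: store L4 := 43  bus=[BusRdX]  L4: P0=I P1=M P2=I  mem[L4]=62
26. P1: load  L4  bus=[-]  L4: P0=I P1=M P2=I  mem[L4]=62
27. P2: load  L0  bus=[BusRd,Flush]  L0: P0=S P1=I P2=S  mem[L0]=3
28. P0: store L4 := 82  bus=[BusRdX,Flush]  L4: P0=M P1=I P2=I  mem[L4]=43

invalidations = 2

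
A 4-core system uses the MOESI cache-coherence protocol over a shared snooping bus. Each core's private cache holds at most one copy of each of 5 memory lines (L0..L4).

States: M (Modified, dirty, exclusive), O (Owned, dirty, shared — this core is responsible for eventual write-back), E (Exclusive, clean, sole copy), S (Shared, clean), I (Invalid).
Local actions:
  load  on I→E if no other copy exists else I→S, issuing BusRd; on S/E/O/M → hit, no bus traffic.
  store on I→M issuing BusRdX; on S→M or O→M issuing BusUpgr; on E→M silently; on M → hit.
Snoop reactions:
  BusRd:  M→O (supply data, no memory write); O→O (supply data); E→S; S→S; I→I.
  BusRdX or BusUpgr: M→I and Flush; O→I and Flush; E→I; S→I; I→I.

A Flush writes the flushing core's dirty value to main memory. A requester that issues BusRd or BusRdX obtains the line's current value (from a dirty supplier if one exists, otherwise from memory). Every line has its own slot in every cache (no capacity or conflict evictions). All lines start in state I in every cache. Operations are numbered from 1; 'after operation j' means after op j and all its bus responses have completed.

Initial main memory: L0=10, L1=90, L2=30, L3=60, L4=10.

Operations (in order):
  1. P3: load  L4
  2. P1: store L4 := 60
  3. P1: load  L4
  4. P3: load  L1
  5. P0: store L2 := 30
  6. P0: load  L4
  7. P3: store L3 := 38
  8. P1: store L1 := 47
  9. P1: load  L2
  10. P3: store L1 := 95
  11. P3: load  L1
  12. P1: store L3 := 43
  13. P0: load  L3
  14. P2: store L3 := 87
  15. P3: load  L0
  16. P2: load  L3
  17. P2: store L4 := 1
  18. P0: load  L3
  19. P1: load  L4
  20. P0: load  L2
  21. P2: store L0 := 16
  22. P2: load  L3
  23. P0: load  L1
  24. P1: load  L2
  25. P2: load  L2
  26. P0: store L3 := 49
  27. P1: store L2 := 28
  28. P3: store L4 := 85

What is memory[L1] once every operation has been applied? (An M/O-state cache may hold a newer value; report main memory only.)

1. P3: load  L4  bus=[BusRd]  L4: P0=I P1=I P2=I P3=E  mem[L4]=10
2. P1: store L4 := 60  bus=[BusRdX]  L4: P0=I P1=M P2=I P3=I  mem[L4]=10
3. P1: load  L4  bus=[-]  L4: P0=I P1=M P2=I P3=I  mem[L4]=10
4. P3: load  L1  bus=[BusRd]  L1: P0=I P1=I P2=I P3=E  mem[L1]=90
5. P0: store L2 := 30  bus=[BusRdX]  L2: P0=M P1=I P2=I P3=I  mem[L2]=30
6. P0: load  L4  bus=[BusRd]  L4: P0=S P1=O P2=I P3=I  mem[L4]=10
7. P3: store L3 := 38  bus=[BusRdX]  L3: P0=I P1=I P2=I P3=M  mem[L3]=60
8. P1: store L1 := 47  bus=[BusRdX]  L1: P0=I P1=M P2=I P3=I  mem[L1]=90
9. P1: load  L2  bus=[BusRd]  L2: P0=O P1=S P2=I P3=I  mem[L2]=30
10. P3: store L1 := 95  bus=[BusRdX,Flush]  L1: P0=I P1=I P2=I P3=M  mem[L1]=47
11. P3: load  L1  bus=[-]  L1: P0=I P1=I P2=I P3=M  mem[L1]=47
12. P1: store L3 := 43  bus=[BusRdX,Flush]  L3: P0=I P1=M P2=I P3=I  mem[L3]=38
13. P0: load  L3  bus=[BusRd]  L3: P0=S P1=O P2=I P3=I  mem[L3]=38
14. P2: store L3 := 87  bus=[BusRdX,Flush]  L3: P0=I P1=I P2=M P3=I  mem[L3]=43
15. P3: load  L0  bus=[BusRd]  L0: P0=I P1=I P2=I P3=E  mem[L0]=10
16. P2: load  L3  bus=[-]  L3: P0=I P1=I P2=M P3=I  mem[L3]=43
17. P2: store L4 := 1  bus=[BusRdX,Flush]  L4: P0=I P1=I P2=M P3=I  mem[L4]=60
18. P0: load  L3  bus=[BusRd]  L3: P0=S P1=I P2=O P3=I  mem[L3]=43
19. P1: load  L4  bus=[BusRd]  L4: P0=I P1=S P2=O P3=I  mem[L4]=60
20. P0: load  L2  bus=[-]  L2: P0=O P1=S P2=I P3=I  mem[L2]=30
21. P2: store L0 := 16  bus=[BusRdX]  L0: P0=I P1=I P2=M P3=I  mem[L0]=10
22. P2: load  L3  bus=[-]  L3: P0=S P1=I P2=O P3=I  mem[L3]=43
23. P0: load  L1  bus=[BusRd]  L1: P0=S P1=I P2=I P3=O  mem[L1]=47
24. P1: load  L2  bus=[-]  L2: P0=O P1=S P2=I P3=I  mem[L2]=30
25. P2: load  L2  bus=[BusRd]  L2: P0=O P1=S P2=S P3=I  mem[L2]=30
26. P0: store L3 := 49  bus=[BusUpgr,Flush]  L3: P0=M P1=I P2=I P3=I  mem[L3]=87
27. P1: store L2 := 28  bus=[BusUpgr,Flush]  L2: P0=I P1=M P2=I P3=I  mem[L2]=30
28. P3: store L4 := 85  bus=[BusRdX,Flush]  L4: P0=I P1=I P2=I P3=M  mem[L4]=1

memory[L1] = 47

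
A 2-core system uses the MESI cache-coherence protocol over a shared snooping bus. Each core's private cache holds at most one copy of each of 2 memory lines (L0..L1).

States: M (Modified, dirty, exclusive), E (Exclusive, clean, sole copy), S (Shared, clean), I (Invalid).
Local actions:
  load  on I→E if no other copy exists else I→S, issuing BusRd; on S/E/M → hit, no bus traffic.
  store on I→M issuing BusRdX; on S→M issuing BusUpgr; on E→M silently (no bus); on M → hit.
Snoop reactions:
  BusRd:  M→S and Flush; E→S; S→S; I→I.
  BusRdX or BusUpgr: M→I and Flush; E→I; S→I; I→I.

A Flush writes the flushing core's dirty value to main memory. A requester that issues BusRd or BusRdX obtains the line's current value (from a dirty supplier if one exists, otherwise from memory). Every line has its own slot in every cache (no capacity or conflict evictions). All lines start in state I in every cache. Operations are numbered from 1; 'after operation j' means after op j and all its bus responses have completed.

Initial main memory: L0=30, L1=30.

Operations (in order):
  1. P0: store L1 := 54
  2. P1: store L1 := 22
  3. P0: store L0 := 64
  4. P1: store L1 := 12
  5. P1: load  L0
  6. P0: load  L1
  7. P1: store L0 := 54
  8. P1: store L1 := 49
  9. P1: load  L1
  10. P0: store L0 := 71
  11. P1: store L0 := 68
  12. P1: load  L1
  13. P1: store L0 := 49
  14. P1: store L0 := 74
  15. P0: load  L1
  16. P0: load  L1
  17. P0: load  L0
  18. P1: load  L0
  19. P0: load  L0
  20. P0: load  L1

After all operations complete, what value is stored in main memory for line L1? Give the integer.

memory[L1] = 49

[1] P0: store L1 := 54 | P0:M(54), P1:I | bus: BusRdX
[2] P1: store L1 := 22 | P0:I, P1:M(22) | bus: BusRdX,Flush
[3] P0: store L0 := 64 | P0:M(64), P1:I | bus: BusRdX
[4] P1: store L1 := 12 | P0:I, P1:M(12) | bus: none
[5] P1: load  L0 | P0:S(64), P1:S(64) | bus: BusRd,Flush
[6] P0: load  L1 | P0:S(12), P1:S(12) | bus: BusRd,Flush
[7] P1: store L0 := 54 | P0:I, P1:M(54) | bus: BusUpgr
[8] P1: store L1 := 49 | P0:I, P1:M(49) | bus: BusUpgr
[9] P1: load  L1 | P0:I, P1:M(49) | bus: none
[10] P0: store L0 := 71 | P0:M(71), P1:I | bus: BusRdX,Flush
[11] P1: store L0 := 68 | P0:I, P1:M(68) | bus: BusRdX,Flush
[12] P1: load  L1 | P0:I, P1:M(49) | bus: none
[13] P1: store L0 := 49 | P0:I, P1:M(49) | bus: none
[14] P1: store L0 := 74 | P0:I, P1:M(74) | bus: none
[15] P0: load  L1 | P0:S(49), P1:S(49) | bus: BusRd,Flush
[16] P0: load  L1 | P0:S(49), P1:S(49) | bus: none
[17] P0: load  L0 | P0:S(74), P1:S(74) | bus: BusRd,Flush
[18] P1: load  L0 | P0:S(74), P1:S(74) | bus: none
[19] P0: load  L0 | P0:S(74), P1:S(74) | bus: none
[20] P0: load  L1 | P0:S(49), P1:S(49) | bus: none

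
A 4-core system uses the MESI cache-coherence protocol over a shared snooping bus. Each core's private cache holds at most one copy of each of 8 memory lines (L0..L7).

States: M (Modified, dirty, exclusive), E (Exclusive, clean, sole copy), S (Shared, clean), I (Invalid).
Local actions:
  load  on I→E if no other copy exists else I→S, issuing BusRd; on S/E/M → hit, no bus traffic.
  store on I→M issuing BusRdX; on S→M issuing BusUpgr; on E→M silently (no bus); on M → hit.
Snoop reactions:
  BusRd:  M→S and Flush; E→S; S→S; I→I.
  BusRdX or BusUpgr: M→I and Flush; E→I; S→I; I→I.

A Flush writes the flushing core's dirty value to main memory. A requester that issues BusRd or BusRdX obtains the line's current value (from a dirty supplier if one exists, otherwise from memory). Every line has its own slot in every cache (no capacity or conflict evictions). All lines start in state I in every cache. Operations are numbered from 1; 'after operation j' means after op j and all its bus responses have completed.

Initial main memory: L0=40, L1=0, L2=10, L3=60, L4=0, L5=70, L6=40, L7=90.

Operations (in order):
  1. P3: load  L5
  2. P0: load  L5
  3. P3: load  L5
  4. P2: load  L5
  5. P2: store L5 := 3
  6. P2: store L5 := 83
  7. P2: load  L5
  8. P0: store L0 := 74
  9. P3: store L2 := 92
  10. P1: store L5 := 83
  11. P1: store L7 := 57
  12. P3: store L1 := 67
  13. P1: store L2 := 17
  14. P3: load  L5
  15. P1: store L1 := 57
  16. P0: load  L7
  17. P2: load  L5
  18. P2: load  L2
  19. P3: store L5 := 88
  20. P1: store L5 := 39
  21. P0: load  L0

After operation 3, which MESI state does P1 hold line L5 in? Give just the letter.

  op1 P3: load  L5 → I/I/I/E on L5; bus BusRd; mem=70
  op2 P0: load  L5 → S/I/I/S on L5; bus BusRd; mem=70
  op3 P3: load  L5 → S/I/I/S on L5; bus (none); mem=70
  op4 P2: load  L5 → S/I/S/S on L5; bus BusRd; mem=70
  op5 P2: store L5 := 3 → I/I/M/I on L5; bus BusUpgr; mem=70
  op6 P2: store L5 := 83 → I/I/M/I on L5; bus (none); mem=70
  op7 P2: load  L5 → I/I/M/I on L5; bus (none); mem=70
  op8 P0: store L0 := 74 → M/I/I/I on L0; bus BusRdX; mem=40
  op9 P3: store L2 := 92 → I/I/I/M on L2; bus BusRdX; mem=10
  op10 P1: store L5 := 83 → I/M/I/I on L5; bus BusRdX Flush; mem=83
  op11 P1: store L7 := 57 → I/M/I/I on L7; bus BusRdX; mem=90
  op12 P3: store L1 := 67 → I/I/I/M on L1; bus BusRdX; mem=0
  op13 P1: store L2 := 17 → I/M/I/I on L2; bus BusRdX Flush; mem=92
  op14 P3: load  L5 → I/S/I/S on L5; bus BusRd Flush; mem=83
  op15 P1: store L1 := 57 → I/M/I/I on L1; bus BusRdX Flush; mem=67
  op16 P0: load  L7 → S/S/I/I on L7; bus BusRd Flush; mem=57
  op17 P2: load  L5 → I/S/S/S on L5; bus BusRd; mem=83
  op18 P2: load  L2 → I/S/S/I on L2; bus BusRd Flush; mem=17
  op19 P3: store L5 := 88 → I/I/I/M on L5; bus BusUpgr; mem=83
  op20 P1: store L5 := 39 → I/M/I/I on L5; bus BusRdX Flush; mem=88
  op21 P0: load  L0 → M/I/I/I on L0; bus (none); mem=40

state = I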